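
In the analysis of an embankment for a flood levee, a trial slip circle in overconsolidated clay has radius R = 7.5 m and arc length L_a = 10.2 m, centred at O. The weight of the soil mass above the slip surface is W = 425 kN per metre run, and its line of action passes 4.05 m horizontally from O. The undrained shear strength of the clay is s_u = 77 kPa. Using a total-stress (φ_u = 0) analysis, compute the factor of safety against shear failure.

Taking moments about the centre O, the resisting moment is provided by the undrained shear strength acting along the arc:
M_R = s_u·L_a·R = 77·10.20·7.5 = 5890.5 kN·m/m
M_D = W·d = 425·4.05 = 1721.2 kN·m/m
FS = M_R / M_D = 5890.5 / 1721.2 = 3.422

FS = 3.42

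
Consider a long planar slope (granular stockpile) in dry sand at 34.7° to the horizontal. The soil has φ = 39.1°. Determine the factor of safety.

FS = 1.17

For a dry cohesionless infinite slope the factor of safety is FS = tanφ / tanβ.
FS = tan39.1° / tan34.7° = 0.8127 / 0.6924 = 1.174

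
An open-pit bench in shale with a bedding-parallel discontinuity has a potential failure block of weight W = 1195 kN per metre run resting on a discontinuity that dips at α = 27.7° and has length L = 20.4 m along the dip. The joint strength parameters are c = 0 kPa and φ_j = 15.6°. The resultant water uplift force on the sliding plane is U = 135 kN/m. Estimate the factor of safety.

Resolving the block weight along and normal to the plane and applying the Mohr–Coulomb strength on the joint:
N' = W cosα − U = 1195·cos27.7° − 135 = 923.0 kN/m
Driving force T = W sinα = 1195·sin27.7° = 555.5 kN/m
Resisting force R = c·L + N'·tanφ_j = 0·20.4 + 923.0·tan15.6° = 0.0 + 257.7 = 257.7 kN/m
FS = R / T = 257.7 / 555.5 = 0.464

FS = 0.46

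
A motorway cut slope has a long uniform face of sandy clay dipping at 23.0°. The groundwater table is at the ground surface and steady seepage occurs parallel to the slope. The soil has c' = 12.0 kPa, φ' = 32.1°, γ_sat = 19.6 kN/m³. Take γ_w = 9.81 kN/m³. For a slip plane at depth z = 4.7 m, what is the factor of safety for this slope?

With seepage parallel to the slope and the water table at the surface, the effective normal stress on the slip plane uses the buoyant unit weight γ' = γ_sat − γ_w while the driving shear stress uses γ_sat:
FS = [c' + γ' z cos²β tanφ'] / [γ_sat z sinβ cosβ]
γ' = 19.6 − 9.81 = 9.79 kN/m³
Numerator = 12.0 + 9.79·4.7·cos²23.0°·tan32.1° = 12.0 + 9.79·4.7·0.8473·0.6273 = 36.457 kPa
Denominator = 19.6·4.7·sin23.0°·cos23.0° = 19.6·4.7·0.3907·0.9205 = 33.133 kPa
FS = 36.457 / 33.133 = 1.100

FS = 1.10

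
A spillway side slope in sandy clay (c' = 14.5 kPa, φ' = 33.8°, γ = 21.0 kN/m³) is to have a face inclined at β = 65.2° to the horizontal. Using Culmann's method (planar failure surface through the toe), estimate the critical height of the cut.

H_c = 14.23 m

Culmann's analysis gives the critical failure plane at α_cr = (β + φ')/2 = (65.2 + 33.8)/2 = 49.5°, and the critical height
H_c = (4c'/γ) · sinβ cosφ' / [1 − cos(β − φ')]
    = (4·14.5/21.0) · sin65.2°·cos33.8° / [1 − cos(31.4°)]
    = 2.762 · 0.9078·0.8310 / [1 − 0.8536]
    = 2.762 · 0.7543 / 0.1464
    = 14.23 m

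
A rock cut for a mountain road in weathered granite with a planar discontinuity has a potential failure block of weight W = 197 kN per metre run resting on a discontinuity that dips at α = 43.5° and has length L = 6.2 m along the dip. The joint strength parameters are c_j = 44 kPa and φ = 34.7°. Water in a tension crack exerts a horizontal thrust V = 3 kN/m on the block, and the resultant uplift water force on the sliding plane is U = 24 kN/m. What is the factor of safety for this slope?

FS = 2.57

Resolving the block weight along and normal to the plane and applying the Mohr–Coulomb strength on the joint:
N' = W cosα − U − V sinα = 197·cos43.5° − 24 − 3·sin43.5° = 116.8 kN/m
Driving force T = W sinα + V cosα = 197·sin43.5° + 3·cos43.5° = 137.8 kN/m
Resisting force R = c_j·L + N'·tanφ = 44·6.2 + 116.8·tan34.7° = 272.8 + 80.9 = 353.7 kN/m
FS = R / T = 353.7 / 137.8 = 2.567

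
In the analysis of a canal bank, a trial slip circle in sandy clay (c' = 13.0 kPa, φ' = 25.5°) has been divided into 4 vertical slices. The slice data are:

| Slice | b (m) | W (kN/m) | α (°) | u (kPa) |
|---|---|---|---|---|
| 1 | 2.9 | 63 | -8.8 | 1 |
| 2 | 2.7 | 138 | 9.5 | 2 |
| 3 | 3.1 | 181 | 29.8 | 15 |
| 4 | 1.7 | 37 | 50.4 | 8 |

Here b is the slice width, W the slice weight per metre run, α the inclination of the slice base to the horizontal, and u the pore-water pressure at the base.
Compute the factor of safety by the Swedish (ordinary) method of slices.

FS = 2.25

Ordinary method of slices: FS = Σ[c'·Δl_i + (W_i cosα_i − u_i·Δl_i)·tanφ'] / Σ W_i sinα_i, with Δl_i = b_i / cosα_i.
Slice 1: Δl = 2.9/cos(-8.8°) = 2.935 m; N'_1 = 63·cos(-8.8°) − 1·2.935 = 59.3; c'Δl = 38.15; W sinα = -9.6
Slice 2: Δl = 2.7/cos9.5° = 2.738 m; N'_2 = 138·cos9.5° − 2·2.738 = 130.6; c'Δl = 35.59; W sinα = 22.8
Slice 3: Δl = 3.1/cos29.8° = 3.572 m; N'_3 = 181·cos29.8° − 15·3.572 = 103.5; c'Δl = 46.44; W sinα = 90.0
Slice 4: Δl = 1.7/cos50.4° = 2.667 m; N'_4 = 37·cos50.4° − 8·2.667 = 2.2; c'Δl = 34.67; W sinα = 28.5
Σc'Δl = 154.8 kN/m; ΣN' = 295.7 kN/m; ΣW sinα = 131.6 kN/m
Resisting = 154.8 + 295.7·tan25.5° = 154.8 + 141.0 = 295.9 kN/m
FS = 295.9 / 131.6 = 2.248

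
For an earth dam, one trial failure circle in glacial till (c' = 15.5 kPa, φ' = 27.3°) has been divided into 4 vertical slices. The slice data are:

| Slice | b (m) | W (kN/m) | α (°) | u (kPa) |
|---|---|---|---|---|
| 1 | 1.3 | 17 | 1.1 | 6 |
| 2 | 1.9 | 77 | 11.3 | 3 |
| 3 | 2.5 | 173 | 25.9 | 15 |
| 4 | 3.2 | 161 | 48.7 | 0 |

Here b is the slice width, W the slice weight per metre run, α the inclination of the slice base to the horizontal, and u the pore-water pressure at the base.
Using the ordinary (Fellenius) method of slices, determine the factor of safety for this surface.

Ordinary method of slices: FS = Σ[c'·Δl_i + (W_i cosα_i − u_i·Δl_i)·tanφ'] / Σ W_i sinα_i, with Δl_i = b_i / cosα_i.
Slice 1: Δl = 1.3/cos1.1° = 1.300 m; N'_1 = 17·cos1.1° − 6·1.300 = 9.2; c'Δl = 20.15; W sinα = 0.3
Slice 2: Δl = 1.9/cos11.3° = 1.938 m; N'_2 = 77·cos11.3° − 3·1.938 = 69.7; c'Δl = 30.03; W sinα = 15.1
Slice 3: Δl = 2.5/cos25.9° = 2.779 m; N'_3 = 173·cos25.9° − 15·2.779 = 113.9; c'Δl = 43.08; W sinα = 75.6
Slice 4: Δl = 3.2/cos48.7° = 4.848 m; N'_4 = 161·cos48.7° − 0·4.848 = 106.3; c'Δl = 75.15; W sinα = 121.0
Σc'Δl = 168.4 kN/m; ΣN' = 299.1 kN/m; ΣW sinα = 211.9 kN/m
Resisting = 168.4 + 299.1·tan27.3° = 168.4 + 154.4 = 322.8 kN/m
FS = 322.8 / 211.9 = 1.523

FS = 1.52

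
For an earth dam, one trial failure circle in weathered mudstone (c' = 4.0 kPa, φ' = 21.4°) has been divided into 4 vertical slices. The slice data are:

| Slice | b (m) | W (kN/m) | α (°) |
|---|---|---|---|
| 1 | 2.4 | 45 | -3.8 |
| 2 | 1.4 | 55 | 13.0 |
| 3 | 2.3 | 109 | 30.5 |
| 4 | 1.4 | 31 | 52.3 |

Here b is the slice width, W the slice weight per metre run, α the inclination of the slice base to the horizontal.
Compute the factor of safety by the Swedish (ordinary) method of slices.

Ordinary method of slices: FS = Σ[c'·Δl_i + (W_i cosα_i)·tanφ'] / Σ W_i sinα_i, with Δl_i = b_i / cosα_i.
Slice 1: Δl = 2.4/cos(-3.8°) = 2.405 m; N'_1 = 45·cos(-3.8°) = 44.9; c'Δl = 9.62; W sinα = -3.0
Slice 2: Δl = 1.4/cos13.0° = 1.437 m; N'_2 = 55·cos13.0° = 53.6; c'Δl = 5.75; W sinα = 12.4
Slice 3: Δl = 2.3/cos30.5° = 2.669 m; N'_3 = 109·cos30.5° = 93.9; c'Δl = 10.68; W sinα = 55.3
Slice 4: Δl = 1.4/cos52.3° = 2.289 m; N'_4 = 31·cos52.3° = 19.0; c'Δl = 9.16; W sinα = 24.5
Σc'Δl = 35.2 kN/m; ΣN' = 211.4 kN/m; ΣW sinα = 89.2 kN/m
Resisting = 35.2 + 211.4·tan21.4° = 35.2 + 82.8 = 118.0 kN/m
FS = 118.0 / 89.2 = 1.323

FS = 1.32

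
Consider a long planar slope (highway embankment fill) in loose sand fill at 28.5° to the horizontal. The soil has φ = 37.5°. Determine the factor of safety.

For a dry cohesionless infinite slope the factor of safety is FS = tanφ / tanβ.
FS = tan37.5° / tan28.5° = 0.7673 / 0.5430 = 1.413

FS = 1.41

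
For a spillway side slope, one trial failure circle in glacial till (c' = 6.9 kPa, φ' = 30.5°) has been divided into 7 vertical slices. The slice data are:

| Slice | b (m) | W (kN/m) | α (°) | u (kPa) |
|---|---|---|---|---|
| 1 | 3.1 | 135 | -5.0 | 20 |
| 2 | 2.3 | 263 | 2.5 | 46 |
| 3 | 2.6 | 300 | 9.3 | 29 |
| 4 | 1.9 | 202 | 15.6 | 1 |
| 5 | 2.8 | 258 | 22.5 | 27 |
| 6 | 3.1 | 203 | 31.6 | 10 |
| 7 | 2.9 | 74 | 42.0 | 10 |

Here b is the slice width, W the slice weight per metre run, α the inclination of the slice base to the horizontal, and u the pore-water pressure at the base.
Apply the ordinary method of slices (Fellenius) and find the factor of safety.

FS = 1.97

Ordinary method of slices: FS = Σ[c'·Δl_i + (W_i cosα_i − u_i·Δl_i)·tanφ'] / Σ W_i sinα_i, with Δl_i = b_i / cosα_i.
Slice 1: Δl = 3.1/cos(-5.0°) = 3.112 m; N'_1 = 135·cos(-5.0°) − 20·3.112 = 72.2; c'Δl = 21.47; W sinα = -11.8
Slice 2: Δl = 2.3/cos2.5° = 2.302 m; N'_2 = 263·cos2.5° − 46·2.302 = 156.8; c'Δl = 15.89; W sinα = 11.5
Slice 3: Δl = 2.6/cos9.3° = 2.635 m; N'_3 = 300·cos9.3° − 29·2.635 = 219.7; c'Δl = 18.18; W sinα = 48.5
Slice 4: Δl = 1.9/cos15.6° = 1.973 m; N'_4 = 202·cos15.6° − 1·1.973 = 192.6; c'Δl = 13.61; W sinα = 54.3
Slice 5: Δl = 2.8/cos22.5° = 3.031 m; N'_5 = 258·cos22.5° − 27·3.031 = 156.5; c'Δl = 20.91; W sinα = 98.7
Slice 6: Δl = 3.1/cos31.6° = 3.640 m; N'_6 = 203·cos31.6° − 10·3.640 = 136.5; c'Δl = 25.11; W sinα = 106.4
Slice 7: Δl = 2.9/cos42.0° = 3.902 m; N'_7 = 74·cos42.0° − 10·3.902 = 16.0; c'Δl = 26.93; W sinα = 49.5
Σc'Δl = 142.1 kN/m; ΣN' = 950.3 kN/m; ΣW sinα = 357.1 kN/m
Resisting = 142.1 + 950.3·tan30.5° = 142.1 + 559.8 = 701.9 kN/m
FS = 701.9 / 357.1 = 1.965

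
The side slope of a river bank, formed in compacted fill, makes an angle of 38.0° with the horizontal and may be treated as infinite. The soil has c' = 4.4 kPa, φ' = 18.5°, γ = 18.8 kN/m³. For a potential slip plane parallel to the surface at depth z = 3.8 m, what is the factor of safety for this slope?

FS = 0.56

For an infinite slope with a slip plane parallel to the surface (no pore pressure): FS = [c' + γz cos²β tanφ'] / [γz sinβ cosβ].
γz = 18.8·3.8 = 71.44 kN/m²
Numerator = 4.4 + 71.44·cos²38.0°·tan18.5° = 4.4 + 71.44·0.6210·0.3346 = 19.243 kPa
Denominator = 71.44·sin38.0°·cos38.0° = 71.44·0.6157·0.7880 = 34.659 kPa
FS = 19.243 / 34.659 = 0.555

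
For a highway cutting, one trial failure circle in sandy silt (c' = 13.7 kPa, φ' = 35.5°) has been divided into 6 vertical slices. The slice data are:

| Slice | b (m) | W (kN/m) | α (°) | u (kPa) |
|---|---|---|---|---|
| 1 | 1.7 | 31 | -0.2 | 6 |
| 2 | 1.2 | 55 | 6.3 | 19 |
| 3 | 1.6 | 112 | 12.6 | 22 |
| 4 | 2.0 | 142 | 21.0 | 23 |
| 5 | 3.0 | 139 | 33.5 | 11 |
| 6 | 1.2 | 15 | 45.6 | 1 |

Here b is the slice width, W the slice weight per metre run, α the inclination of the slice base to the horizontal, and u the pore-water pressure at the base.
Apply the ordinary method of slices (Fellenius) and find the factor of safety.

FS = 2.22

Ordinary method of slices: FS = Σ[c'·Δl_i + (W_i cosα_i − u_i·Δl_i)·tanφ'] / Σ W_i sinα_i, with Δl_i = b_i / cosα_i.
Slice 1: Δl = 1.7/cos(-0.2°) = 1.700 m; N'_1 = 31·cos(-0.2°) − 6·1.700 = 20.8; c'Δl = 23.29; W sinα = -0.1
Slice 2: Δl = 1.2/cos6.3° = 1.207 m; N'_2 = 55·cos6.3° − 19·1.207 = 31.7; c'Δl = 16.54; W sinα = 6.0
Slice 3: Δl = 1.6/cos12.6° = 1.639 m; N'_3 = 112·cos12.6° − 22·1.639 = 73.2; c'Δl = 22.46; W sinα = 24.4
Slice 4: Δl = 2.0/cos21.0° = 2.142 m; N'_4 = 142·cos21.0° − 23·2.142 = 83.3; c'Δl = 29.35; W sinα = 50.9
Slice 5: Δl = 3.0/cos33.5° = 3.598 m; N'_5 = 139·cos33.5° − 11·3.598 = 76.3; c'Δl = 49.29; W sinα = 76.7
Slice 6: Δl = 1.2/cos45.6° = 1.715 m; N'_6 = 15·cos45.6° − 1·1.715 = 8.8; c'Δl = 23.50; W sinα = 10.7
Σc'Δl = 164.4 kN/m; ΣN' = 294.2 kN/m; ΣW sinα = 168.7 kN/m
Resisting = 164.4 + 294.2·tan35.5° = 164.4 + 209.8 = 374.3 kN/m
FS = 374.3 / 168.7 = 2.219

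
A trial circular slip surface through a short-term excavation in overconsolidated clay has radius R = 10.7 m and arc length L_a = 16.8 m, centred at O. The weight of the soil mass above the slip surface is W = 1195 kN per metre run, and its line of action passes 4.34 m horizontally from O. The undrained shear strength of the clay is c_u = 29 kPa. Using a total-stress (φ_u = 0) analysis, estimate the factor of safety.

Taking moments about the centre O, the resisting moment is provided by the undrained shear strength acting along the arc:
M_R = c_u·L_a·R = 29·16.80·10.7 = 5213.0 kN·m/m
M_D = W·d = 1195·4.34 = 5186.3 kN·m/m
FS = M_R / M_D = 5213.0 / 5186.3 = 1.005

FS = 1.01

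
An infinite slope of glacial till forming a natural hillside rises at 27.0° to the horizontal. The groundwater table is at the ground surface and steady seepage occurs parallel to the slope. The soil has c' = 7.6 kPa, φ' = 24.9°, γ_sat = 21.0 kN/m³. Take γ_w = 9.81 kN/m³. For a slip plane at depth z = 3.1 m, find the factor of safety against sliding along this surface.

With seepage parallel to the slope and the water table at the surface, the effective normal stress on the slip plane uses the buoyant unit weight γ' = γ_sat − γ_w while the driving shear stress uses γ_sat:
FS = [c' + γ' z cos²β tanφ'] / [γ_sat z sinβ cosβ]
γ' = 21.0 − 9.81 = 11.19 kN/m³
Numerator = 7.6 + 11.19·3.1·cos²27.0°·tan24.9° = 7.6 + 11.19·3.1·0.7939·0.4642 = 20.383 kPa
Denominator = 21.0·3.1·sin27.0°·cos27.0° = 21.0·3.1·0.4540·0.8910 = 26.334 kPa
FS = 20.383 / 26.334 = 0.774

FS = 0.77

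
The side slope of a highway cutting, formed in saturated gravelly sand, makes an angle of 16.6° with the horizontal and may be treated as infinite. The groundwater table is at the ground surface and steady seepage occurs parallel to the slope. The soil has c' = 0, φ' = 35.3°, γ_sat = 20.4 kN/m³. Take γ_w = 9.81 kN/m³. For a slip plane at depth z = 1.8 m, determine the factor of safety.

FS = 1.23

With seepage parallel to the slope and the water table at the surface, the effective normal stress on the slip plane uses the buoyant unit weight γ' = γ_sat − γ_w while the driving shear stress uses γ_sat:
FS = [c' + γ' z cos²β tanφ'] / [γ_sat z sinβ cosβ]
(For c' = 0 this reduces to FS = (γ'/γ_sat)·tanφ'/tanβ.)
γ' = 20.4 − 9.81 = 10.59 kN/m³
Numerator = 0.0 + 10.59·1.8·cos²16.6°·tan35.3° = 0.0 + 10.59·1.8·0.9184·0.7080 = 12.395 kPa
Denominator = 20.4·1.8·sin16.6°·cos16.6° = 20.4·1.8·0.2857·0.9583 = 10.053 kPa
FS = 12.395 / 10.053 = 1.233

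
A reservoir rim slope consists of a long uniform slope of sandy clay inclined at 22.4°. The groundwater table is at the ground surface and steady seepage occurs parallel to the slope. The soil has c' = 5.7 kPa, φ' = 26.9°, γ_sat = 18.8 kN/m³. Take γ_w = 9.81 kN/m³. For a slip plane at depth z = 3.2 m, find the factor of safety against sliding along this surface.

FS = 0.86

With seepage parallel to the slope and the water table at the surface, the effective normal stress on the slip plane uses the buoyant unit weight γ' = γ_sat − γ_w while the driving shear stress uses γ_sat:
FS = [c' + γ' z cos²β tanφ'] / [γ_sat z sinβ cosβ]
γ' = 18.8 − 9.81 = 8.99 kN/m³
Numerator = 5.7 + 8.99·3.2·cos²22.4°·tan26.9° = 5.7 + 8.99·3.2·0.8548·0.5073 = 18.175 kPa
Denominator = 18.8·3.2·sin22.4°·cos22.4° = 18.8·3.2·0.3811·0.9245 = 21.195 kPa
FS = 18.175 / 21.195 = 0.858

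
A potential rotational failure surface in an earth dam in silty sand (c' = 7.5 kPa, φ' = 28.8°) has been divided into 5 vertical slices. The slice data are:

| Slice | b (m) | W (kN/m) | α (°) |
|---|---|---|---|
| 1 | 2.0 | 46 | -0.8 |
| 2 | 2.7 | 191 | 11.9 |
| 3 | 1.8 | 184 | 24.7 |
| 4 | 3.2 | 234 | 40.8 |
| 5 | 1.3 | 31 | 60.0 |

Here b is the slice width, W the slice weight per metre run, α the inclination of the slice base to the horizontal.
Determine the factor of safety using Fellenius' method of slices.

FS = 1.45

Ordinary method of slices: FS = Σ[c'·Δl_i + (W_i cosα_i)·tanφ'] / Σ W_i sinα_i, with Δl_i = b_i / cosα_i.
Slice 1: Δl = 2.0/cos(-0.8°) = 2.000 m; N'_1 = 46·cos(-0.8°) = 46.0; c'Δl = 15.00; W sinα = -0.6
Slice 2: Δl = 2.7/cos11.9° = 2.759 m; N'_2 = 191·cos11.9° = 186.9; c'Δl = 20.69; W sinα = 39.4
Slice 3: Δl = 1.8/cos24.7° = 1.981 m; N'_3 = 184·cos24.7° = 167.2; c'Δl = 14.86; W sinα = 76.9
Slice 4: Δl = 3.2/cos40.8° = 4.227 m; N'_4 = 234·cos40.8° = 177.1; c'Δl = 31.70; W sinα = 152.9
Slice 5: Δl = 1.3/cos60.0° = 2.600 m; N'_5 = 31·cos60.0° = 15.5; c'Δl = 19.50; W sinα = 26.8
Σc'Δl = 101.8 kN/m; ΣN' = 592.7 kN/m; ΣW sinα = 295.4 kN/m
Resisting = 101.8 + 592.7·tan28.8° = 101.8 + 325.8 = 427.6 kN/m
FS = 427.6 / 295.4 = 1.448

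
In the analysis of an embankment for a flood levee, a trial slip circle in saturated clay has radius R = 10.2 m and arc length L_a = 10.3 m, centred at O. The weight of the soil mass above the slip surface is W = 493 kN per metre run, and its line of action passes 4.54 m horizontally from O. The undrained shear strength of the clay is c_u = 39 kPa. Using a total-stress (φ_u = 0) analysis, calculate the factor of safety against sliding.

Taking moments about the centre O, the resisting moment is provided by the undrained shear strength acting along the arc:
M_R = c_u·L_a·R = 39·10.30·10.2 = 4097.3 kN·m/m
M_D = W·d = 493·4.54 = 2238.2 kN·m/m
FS = M_R / M_D = 4097.3 / 2238.2 = 1.831

FS = 1.83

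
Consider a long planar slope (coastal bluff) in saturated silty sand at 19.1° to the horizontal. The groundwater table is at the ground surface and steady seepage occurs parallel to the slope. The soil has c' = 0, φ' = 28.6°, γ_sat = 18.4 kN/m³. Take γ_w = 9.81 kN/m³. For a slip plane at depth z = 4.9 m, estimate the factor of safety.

With seepage parallel to the slope and the water table at the surface, the effective normal stress on the slip plane uses the buoyant unit weight γ' = γ_sat − γ_w while the driving shear stress uses γ_sat:
FS = [c' + γ' z cos²β tanφ'] / [γ_sat z sinβ cosβ]
(For c' = 0 this reduces to FS = (γ'/γ_sat)·tanφ'/tanβ.)
γ' = 18.4 − 9.81 = 8.59 kN/m³
Numerator = 0.0 + 8.59·4.9·cos²19.1°·tan28.6° = 0.0 + 8.59·4.9·0.8929·0.5452 = 20.492 kPa
Denominator = 18.4·4.9·sin19.1°·cos19.1° = 18.4·4.9·0.3272·0.9449 = 27.878 kPa
FS = 20.492 / 27.878 = 0.735

FS = 0.74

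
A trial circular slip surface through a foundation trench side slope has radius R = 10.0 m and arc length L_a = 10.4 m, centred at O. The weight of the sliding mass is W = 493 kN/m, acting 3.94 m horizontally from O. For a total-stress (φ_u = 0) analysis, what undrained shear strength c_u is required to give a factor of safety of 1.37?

FS = c_u·L_a·R / (W·d), so c_u = FS·W·d / (L_a·R).
c_u = 1.37·493·3.94 / (10.40·10.0) = 2661.1 / 104.00 = 25.59 kPa

c_u = 25.6 kPa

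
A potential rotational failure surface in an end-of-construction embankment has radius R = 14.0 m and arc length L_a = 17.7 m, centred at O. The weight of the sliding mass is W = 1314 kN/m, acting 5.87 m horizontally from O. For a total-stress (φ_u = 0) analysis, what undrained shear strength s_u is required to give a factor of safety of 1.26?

s_u = 39.2 kPa

FS = s_u·L_a·R / (W·d), so s_u = FS·W·d / (L_a·R).
s_u = 1.26·1314·5.87 / (17.70·14.0) = 9718.6 / 247.80 = 39.22 kPa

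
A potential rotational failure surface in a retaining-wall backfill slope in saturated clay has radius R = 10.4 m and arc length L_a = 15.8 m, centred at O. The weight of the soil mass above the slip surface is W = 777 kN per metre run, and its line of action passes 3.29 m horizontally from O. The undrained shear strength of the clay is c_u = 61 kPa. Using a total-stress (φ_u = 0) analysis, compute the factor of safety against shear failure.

Taking moments about the centre O, the resisting moment is provided by the undrained shear strength acting along the arc:
M_R = c_u·L_a·R = 61·15.80·10.4 = 10023.5 kN·m/m
M_D = W·d = 777·3.29 = 2556.3 kN·m/m
FS = M_R / M_D = 10023.5 / 2556.3 = 3.921

FS = 3.92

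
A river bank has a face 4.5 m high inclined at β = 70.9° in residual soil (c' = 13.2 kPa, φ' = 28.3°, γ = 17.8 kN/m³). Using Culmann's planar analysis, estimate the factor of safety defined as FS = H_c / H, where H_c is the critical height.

H_c = (4c'/γ) · sinβ cosφ' / [1 − cos(β − φ')]
    = (4·13.2/17.8) · sin70.9°·cos28.3° / [1 − cos42.6°]
    = 2.966 · 0.8320 / 0.2639 = 9.35 m
FS = H_c / H = 9.35 / 4.5 = 2.078

FS = 2.08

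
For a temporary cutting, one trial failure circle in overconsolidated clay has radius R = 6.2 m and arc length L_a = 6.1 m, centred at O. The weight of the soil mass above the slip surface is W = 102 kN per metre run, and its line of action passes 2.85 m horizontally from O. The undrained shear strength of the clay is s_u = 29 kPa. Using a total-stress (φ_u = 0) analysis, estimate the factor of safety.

FS = 3.77

Taking moments about the centre O, the resisting moment is provided by the undrained shear strength acting along the arc:
M_R = s_u·L_a·R = 29·6.10·6.2 = 1096.8 kN·m/m
M_D = W·d = 102·2.85 = 290.7 kN·m/m
FS = M_R / M_D = 1096.8 / 290.7 = 3.773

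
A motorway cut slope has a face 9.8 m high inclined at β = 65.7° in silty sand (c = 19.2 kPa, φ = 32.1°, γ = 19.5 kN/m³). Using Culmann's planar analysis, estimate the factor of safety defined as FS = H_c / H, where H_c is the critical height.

FS = 1.86

H_c = (4c/γ) · sinβ cosφ / [1 − cos(β − φ)]
    = (4·19.2/19.5) · sin65.7°·cos32.1° / [1 − cos33.6°]
    = 3.938 · 0.7721 / 0.1671 = 18.20 m
FS = H_c / H = 18.20 / 9.8 = 1.857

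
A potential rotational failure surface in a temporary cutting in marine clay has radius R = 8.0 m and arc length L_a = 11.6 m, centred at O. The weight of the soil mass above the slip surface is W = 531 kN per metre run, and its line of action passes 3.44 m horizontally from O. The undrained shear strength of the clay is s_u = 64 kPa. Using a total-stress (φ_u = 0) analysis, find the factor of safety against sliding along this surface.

Taking moments about the centre O, the resisting moment is provided by the undrained shear strength acting along the arc:
M_R = s_u·L_a·R = 64·11.60·8.0 = 5939.2 kN·m/m
M_D = W·d = 531·3.44 = 1826.6 kN·m/m
FS = M_R / M_D = 5939.2 / 1826.6 = 3.251

FS = 3.25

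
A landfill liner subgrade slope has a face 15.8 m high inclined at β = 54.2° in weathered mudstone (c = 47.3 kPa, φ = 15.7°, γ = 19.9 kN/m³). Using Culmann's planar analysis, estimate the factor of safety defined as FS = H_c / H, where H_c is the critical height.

FS = 2.16

H_c = (4c/γ) · sinβ cosφ / [1 − cos(β − φ)]
    = (4·47.3/19.9) · sin54.2°·cos15.7° / [1 − cos38.5°]
    = 9.508 · 0.7808 / 0.2174 = 34.15 m
FS = H_c / H = 34.15 / 15.8 = 2.161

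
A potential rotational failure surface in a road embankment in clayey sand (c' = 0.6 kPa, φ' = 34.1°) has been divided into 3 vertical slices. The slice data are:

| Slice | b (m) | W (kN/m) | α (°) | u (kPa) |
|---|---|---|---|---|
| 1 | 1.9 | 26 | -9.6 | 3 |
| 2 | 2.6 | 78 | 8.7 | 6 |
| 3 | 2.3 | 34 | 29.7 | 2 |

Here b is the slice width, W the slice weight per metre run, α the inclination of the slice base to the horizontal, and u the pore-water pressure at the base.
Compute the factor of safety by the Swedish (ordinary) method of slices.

FS = 3.11

Ordinary method of slices: FS = Σ[c'·Δl_i + (W_i cosα_i − u_i·Δl_i)·tanφ'] / Σ W_i sinα_i, with Δl_i = b_i / cosα_i.
Slice 1: Δl = 1.9/cos(-9.6°) = 1.927 m; N'_1 = 26·cos(-9.6°) − 3·1.927 = 19.9; c'Δl = 1.16; W sinα = -4.3
Slice 2: Δl = 2.6/cos8.7° = 2.630 m; N'_2 = 78·cos8.7° − 6·2.630 = 61.3; c'Δl = 1.58; W sinα = 11.8
Slice 3: Δl = 2.3/cos29.7° = 2.648 m; N'_3 = 34·cos29.7° − 2·2.648 = 24.2; c'Δl = 1.59; W sinα = 16.8
Σc'Δl = 4.3 kN/m; ΣN' = 105.4 kN/m; ΣW sinα = 24.3 kN/m
Resisting = 4.3 + 105.4·tan34.1° = 4.3 + 71.4 = 75.7 kN/m
FS = 75.7 / 24.3 = 3.114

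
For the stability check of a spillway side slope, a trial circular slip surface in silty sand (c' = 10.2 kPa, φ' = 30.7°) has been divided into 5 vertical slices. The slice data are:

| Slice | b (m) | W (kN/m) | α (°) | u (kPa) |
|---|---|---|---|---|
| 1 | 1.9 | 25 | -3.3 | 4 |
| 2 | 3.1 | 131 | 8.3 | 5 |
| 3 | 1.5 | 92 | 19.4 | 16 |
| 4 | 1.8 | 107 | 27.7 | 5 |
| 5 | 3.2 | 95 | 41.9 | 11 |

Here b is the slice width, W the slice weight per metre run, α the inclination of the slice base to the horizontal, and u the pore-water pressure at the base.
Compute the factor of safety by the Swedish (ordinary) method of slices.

Ordinary method of slices: FS = Σ[c'·Δl_i + (W_i cosα_i − u_i·Δl_i)·tanφ'] / Σ W_i sinα_i, with Δl_i = b_i / cosα_i.
Slice 1: Δl = 1.9/cos(-3.3°) = 1.903 m; N'_1 = 25·cos(-3.3°) − 4·1.903 = 17.3; c'Δl = 19.41; W sinα = -1.4
Slice 2: Δl = 3.1/cos8.3° = 3.133 m; N'_2 = 131·cos8.3° − 5·3.133 = 114.0; c'Δl = 31.95; W sinα = 18.9
Slice 3: Δl = 1.5/cos19.4° = 1.590 m; N'_3 = 92·cos19.4° − 16·1.590 = 61.3; c'Δl = 16.22; W sinα = 30.6
Slice 4: Δl = 1.8/cos27.7° = 2.033 m; N'_4 = 107·cos27.7° − 5·2.033 = 84.6; c'Δl = 20.74; W sinα = 49.7
Slice 5: Δl = 3.2/cos41.9° = 4.299 m; N'_5 = 95·cos41.9° − 11·4.299 = 23.4; c'Δl = 43.85; W sinα = 63.4
Σc'Δl = 132.2 kN/m; ΣN' = 300.6 kN/m; ΣW sinα = 161.2 kN/m
Resisting = 132.2 + 300.6·tan30.7° = 132.2 + 178.5 = 310.7 kN/m
FS = 310.7 / 161.2 = 1.927

FS = 1.93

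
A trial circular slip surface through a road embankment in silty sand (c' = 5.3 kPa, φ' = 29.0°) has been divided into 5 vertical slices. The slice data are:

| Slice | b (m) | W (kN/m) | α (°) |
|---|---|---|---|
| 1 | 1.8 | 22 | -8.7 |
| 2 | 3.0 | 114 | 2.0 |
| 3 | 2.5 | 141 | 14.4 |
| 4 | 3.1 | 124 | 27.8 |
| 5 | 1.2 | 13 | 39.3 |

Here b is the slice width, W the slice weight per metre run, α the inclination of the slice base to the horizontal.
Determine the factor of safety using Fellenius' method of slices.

Ordinary method of slices: FS = Σ[c'·Δl_i + (W_i cosα_i)·tanφ'] / Σ W_i sinα_i, with Δl_i = b_i / cosα_i.
Slice 1: Δl = 1.8/cos(-8.7°) = 1.821 m; N'_1 = 22·cos(-8.7°) = 21.7; c'Δl = 9.65; W sinα = -3.3
Slice 2: Δl = 3.0/cos2.0° = 3.002 m; N'_2 = 114·cos2.0° = 113.9; c'Δl = 15.91; W sinα = 4.0
Slice 3: Δl = 2.5/cos14.4° = 2.581 m; N'_3 = 141·cos14.4° = 136.6; c'Δl = 13.68; W sinα = 35.1
Slice 4: Δl = 3.1/cos27.8° = 3.504 m; N'_4 = 124·cos27.8° = 109.7; c'Δl = 18.57; W sinα = 57.8
Slice 5: Δl = 1.2/cos39.3° = 1.551 m; N'_5 = 13·cos39.3° = 10.1; c'Δl = 8.22; W sinα = 8.2
Σc'Δl = 66.0 kN/m; ΣN' = 392.0 kN/m; ΣW sinα = 101.8 kN/m
Resisting = 66.0 + 392.0·tan29.0° = 66.0 + 217.3 = 283.3 kN/m
FS = 283.3 / 101.8 = 2.784

FS = 2.78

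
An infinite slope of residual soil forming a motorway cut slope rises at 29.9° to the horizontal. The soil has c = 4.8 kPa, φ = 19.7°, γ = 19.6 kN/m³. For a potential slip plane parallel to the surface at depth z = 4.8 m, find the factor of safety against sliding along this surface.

For an infinite slope with a slip plane parallel to the surface (no pore pressure): FS = [c + γz cos²β tanφ] / [γz sinβ cosβ].
γz = 19.6·4.8 = 94.08 kN/m²
Numerator = 4.8 + 94.08·cos²29.9°·tan19.7° = 4.8 + 94.08·0.7515·0.3581 = 30.115 kPa
Denominator = 94.08·sin29.9°·cos29.9° = 94.08·0.4985·0.8669 = 40.655 kPa
FS = 30.115 / 40.655 = 0.741

FS = 0.74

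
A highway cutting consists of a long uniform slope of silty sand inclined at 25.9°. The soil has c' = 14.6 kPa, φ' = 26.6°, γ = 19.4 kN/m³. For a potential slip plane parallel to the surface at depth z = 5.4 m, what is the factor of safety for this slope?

For an infinite slope with a slip plane parallel to the surface (no pore pressure): FS = [c' + γz cos²β tanφ'] / [γz sinβ cosβ].
γz = 19.4·5.4 = 104.76 kN/m²
Numerator = 14.6 + 104.76·cos²25.9°·tan26.6° = 14.6 + 104.76·0.8092·0.5008 = 57.051 kPa
Denominator = 104.76·sin25.9°·cos25.9° = 104.76·0.4368·0.8996 = 41.163 kPa
FS = 57.051 / 41.163 = 1.386

FS = 1.39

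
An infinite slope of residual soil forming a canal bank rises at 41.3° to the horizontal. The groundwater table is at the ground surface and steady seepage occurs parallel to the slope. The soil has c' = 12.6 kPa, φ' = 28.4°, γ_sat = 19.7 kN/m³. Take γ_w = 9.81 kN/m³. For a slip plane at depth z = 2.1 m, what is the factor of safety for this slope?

With seepage parallel to the slope and the water table at the surface, the effective normal stress on the slip plane uses the buoyant unit weight γ' = γ_sat − γ_w while the driving shear stress uses γ_sat:
FS = [c' + γ' z cos²β tanφ'] / [γ_sat z sinβ cosβ]
γ' = 19.7 − 9.81 = 9.89 kN/m³
Numerator = 12.6 + 9.89·2.1·cos²41.3°·tan28.4° = 12.6 + 9.89·2.1·0.5644·0.5407 = 18.938 kPa
Denominator = 19.7·2.1·sin41.3°·cos41.3° = 19.7·2.1·0.6600·0.7513 = 20.513 kPa
FS = 18.938 / 20.513 = 0.923

FS = 0.92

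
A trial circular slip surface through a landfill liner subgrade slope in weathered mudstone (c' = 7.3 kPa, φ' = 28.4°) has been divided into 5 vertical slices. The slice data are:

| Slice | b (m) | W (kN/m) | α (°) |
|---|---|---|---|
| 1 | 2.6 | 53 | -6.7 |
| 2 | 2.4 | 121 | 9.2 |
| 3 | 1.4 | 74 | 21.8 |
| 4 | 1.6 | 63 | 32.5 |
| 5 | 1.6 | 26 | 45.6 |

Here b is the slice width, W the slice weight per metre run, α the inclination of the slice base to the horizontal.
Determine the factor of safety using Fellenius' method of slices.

FS = 2.66

Ordinary method of slices: FS = Σ[c'·Δl_i + (W_i cosα_i)·tanφ'] / Σ W_i sinα_i, with Δl_i = b_i / cosα_i.
Slice 1: Δl = 2.6/cos(-6.7°) = 2.618 m; N'_1 = 53·cos(-6.7°) = 52.6; c'Δl = 19.11; W sinα = -6.2
Slice 2: Δl = 2.4/cos9.2° = 2.431 m; N'_2 = 121·cos9.2° = 119.4; c'Δl = 17.75; W sinα = 19.3
Slice 3: Δl = 1.4/cos21.8° = 1.508 m; N'_3 = 74·cos21.8° = 68.7; c'Δl = 11.01; W sinα = 27.5
Slice 4: Δl = 1.6/cos32.5° = 1.897 m; N'_4 = 63·cos32.5° = 53.1; c'Δl = 13.85; W sinα = 33.8
Slice 5: Δl = 1.6/cos45.6° = 2.287 m; N'_5 = 26·cos45.6° = 18.2; c'Δl = 16.69; W sinα = 18.6
Σc'Δl = 78.4 kN/m; ΣN' = 312.1 kN/m; ΣW sinα = 93.1 kN/m
Resisting = 78.4 + 312.1·tan28.4° = 78.4 + 168.8 = 247.2 kN/m
FS = 247.2 / 93.1 = 2.656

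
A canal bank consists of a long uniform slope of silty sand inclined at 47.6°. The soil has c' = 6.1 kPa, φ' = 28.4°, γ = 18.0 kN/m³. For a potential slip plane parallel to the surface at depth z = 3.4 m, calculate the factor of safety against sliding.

For an infinite slope with a slip plane parallel to the surface (no pore pressure): FS = [c' + γz cos²β tanφ'] / [γz sinβ cosβ].
γz = 18.0·3.4 = 61.20 kN/m²
Numerator = 6.1 + 61.20·cos²47.6°·tan28.4° = 6.1 + 61.20·0.4547·0.5407 = 21.146 kPa
Denominator = 61.20·sin47.6°·cos47.6° = 61.20·0.7385·0.6743 = 30.474 kPa
FS = 21.146 / 30.474 = 0.694

FS = 0.69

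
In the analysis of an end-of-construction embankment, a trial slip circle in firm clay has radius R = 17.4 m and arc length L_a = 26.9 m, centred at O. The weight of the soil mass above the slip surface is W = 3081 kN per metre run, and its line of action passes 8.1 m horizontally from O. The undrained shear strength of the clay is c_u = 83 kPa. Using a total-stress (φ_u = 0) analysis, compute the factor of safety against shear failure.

Taking moments about the centre O, the resisting moment is provided by the undrained shear strength acting along the arc:
M_R = c_u·L_a·R = 83·26.90·17.4 = 38849.0 kN·m/m
M_D = W·d = 3081·8.1 = 24956.1 kN·m/m
FS = M_R / M_D = 38849.0 / 24956.1 = 1.557

FS = 1.56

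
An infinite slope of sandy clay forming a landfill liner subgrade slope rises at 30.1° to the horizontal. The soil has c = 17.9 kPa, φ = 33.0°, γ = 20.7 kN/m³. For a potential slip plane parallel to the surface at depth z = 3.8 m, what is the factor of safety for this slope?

For an infinite slope with a slip plane parallel to the surface (no pore pressure): FS = [c + γz cos²β tanφ] / [γz sinβ cosβ].
γz = 20.7·3.8 = 78.66 kN/m²
Numerator = 17.9 + 78.66·cos²30.1°·tan33.0° = 17.9 + 78.66·0.7485·0.6494 = 56.135 kPa
Denominator = 78.66·sin30.1°·cos30.1° = 78.66·0.5015·0.8652 = 34.129 kPa
FS = 56.135 / 34.129 = 1.645

FS = 1.64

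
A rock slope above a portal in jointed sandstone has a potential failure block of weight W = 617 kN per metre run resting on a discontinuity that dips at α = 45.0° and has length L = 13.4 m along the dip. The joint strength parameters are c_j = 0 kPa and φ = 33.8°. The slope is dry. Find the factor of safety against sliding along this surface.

FS = 0.67

Resolving the block weight along and normal to the plane and applying the Mohr–Coulomb strength on the joint:
N' = W cosα = 617·cos45.0° = 436.3 kN/m
Driving force T = W sinα = 617·sin45.0° = 436.3 kN/m
Resisting force R = c_j·L + N'·tanφ = 0·13.4 + 436.3·tan33.8° = 0.0 + 292.1 = 292.1 kN/m
FS = R / T = 292.1 / 436.3 = 0.669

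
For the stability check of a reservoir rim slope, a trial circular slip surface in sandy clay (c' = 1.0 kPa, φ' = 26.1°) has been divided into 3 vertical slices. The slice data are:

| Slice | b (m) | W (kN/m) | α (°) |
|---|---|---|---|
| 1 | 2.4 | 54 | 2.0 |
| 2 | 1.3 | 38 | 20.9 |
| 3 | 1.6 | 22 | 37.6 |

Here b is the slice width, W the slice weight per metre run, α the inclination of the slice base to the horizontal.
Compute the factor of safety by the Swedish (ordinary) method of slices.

Ordinary method of slices: FS = Σ[c'·Δl_i + (W_i cosα_i)·tanφ'] / Σ W_i sinα_i, with Δl_i = b_i / cosα_i.
Slice 1: Δl = 2.4/cos2.0° = 2.401 m; N'_1 = 54·cos2.0° = 54.0; c'Δl = 2.40; W sinα = 1.9
Slice 2: Δl = 1.3/cos20.9° = 1.392 m; N'_2 = 38·cos20.9° = 35.5; c'Δl = 1.39; W sinα = 13.6
Slice 3: Δl = 1.6/cos37.6° = 2.019 m; N'_3 = 22·cos37.6° = 17.4; c'Δl = 2.02; W sinα = 13.4
Σc'Δl = 5.8 kN/m; ΣN' = 106.9 kN/m; ΣW sinα = 28.9 kN/m
Resisting = 5.8 + 106.9·tan26.1° = 5.8 + 52.4 = 58.2 kN/m
FS = 58.2 / 28.9 = 2.016

FS = 2.02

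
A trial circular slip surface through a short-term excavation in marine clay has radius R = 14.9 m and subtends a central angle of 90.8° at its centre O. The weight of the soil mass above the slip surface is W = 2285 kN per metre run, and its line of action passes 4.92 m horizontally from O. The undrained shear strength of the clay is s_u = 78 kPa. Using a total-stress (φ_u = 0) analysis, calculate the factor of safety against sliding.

Taking moments about the centre O, the resisting moment is provided by the undrained shear strength acting along the arc:
Arc length L_a = R·θ = 14.9·(90.8°·π/180) = 14.9·1.5848 = 23.61 m
M_R = s_u·L_a·R = 78·23.61·14.9 = 27442.9 kN·m/m
M_D = W·d = 2285·4.92 = 11242.2 kN·m/m
FS = M_R / M_D = 27442.9 / 11242.2 = 2.441

FS = 2.44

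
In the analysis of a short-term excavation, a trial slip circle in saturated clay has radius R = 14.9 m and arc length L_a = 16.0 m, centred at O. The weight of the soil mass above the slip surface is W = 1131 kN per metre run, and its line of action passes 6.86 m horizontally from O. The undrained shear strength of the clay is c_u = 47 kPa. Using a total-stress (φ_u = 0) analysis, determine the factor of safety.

FS = 1.44

Taking moments about the centre O, the resisting moment is provided by the undrained shear strength acting along the arc:
M_R = c_u·L_a·R = 47·16.00·14.9 = 11204.8 kN·m/m
M_D = W·d = 1131·6.86 = 7758.7 kN·m/m
FS = M_R / M_D = 11204.8 / 7758.7 = 1.444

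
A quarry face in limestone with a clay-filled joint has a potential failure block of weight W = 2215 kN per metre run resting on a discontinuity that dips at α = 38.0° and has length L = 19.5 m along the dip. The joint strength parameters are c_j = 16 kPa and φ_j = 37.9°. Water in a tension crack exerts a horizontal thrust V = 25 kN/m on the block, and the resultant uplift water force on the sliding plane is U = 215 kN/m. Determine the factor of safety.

Resolving the block weight along and normal to the plane and applying the Mohr–Coulomb strength on the joint:
N' = W cosα − U − V sinα = 2215·cos38.0° − 215 − 25·sin38.0° = 1515.1 kN/m
Driving force T = W sinα + V cosα = 2215·sin38.0° + 25·cos38.0° = 1383.4 kN/m
Resisting force R = c_j·L + N'·tanφ_j = 16·19.5 + 1515.1·tan37.9° = 312.0 + 1179.4 = 1491.4 kN/m
FS = R / T = 1491.4 / 1383.4 = 1.078

FS = 1.08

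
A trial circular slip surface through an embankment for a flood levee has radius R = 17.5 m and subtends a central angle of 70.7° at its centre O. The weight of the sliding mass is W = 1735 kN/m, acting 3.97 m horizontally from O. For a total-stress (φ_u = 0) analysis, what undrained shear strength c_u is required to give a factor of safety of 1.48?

c_u = 27.0 kPa

FS = c_u·L_a·R / (W·d), so c_u = FS·W·d / (L_a·R).
Arc length L_a = R·θ = 17.5·(70.7°·π/180) = 17.5·1.2339 = 21.59 m
c_u = 1.48·1735·3.97 / (21.59·17.5) = 10194.2 / 377.90 = 26.98 kPa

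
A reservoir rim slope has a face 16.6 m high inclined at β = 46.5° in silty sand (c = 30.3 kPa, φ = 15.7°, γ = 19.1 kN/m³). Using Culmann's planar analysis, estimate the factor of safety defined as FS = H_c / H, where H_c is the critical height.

FS = 1.89

H_c = (4c/γ) · sinβ cosφ / [1 − cos(β − φ)]
    = (4·30.3/19.1) · sin46.5°·cos15.7° / [1 − cos30.8°]
    = 6.346 · 0.6983 / 0.1410 = 31.42 m
FS = H_c / H = 31.42 / 16.6 = 1.893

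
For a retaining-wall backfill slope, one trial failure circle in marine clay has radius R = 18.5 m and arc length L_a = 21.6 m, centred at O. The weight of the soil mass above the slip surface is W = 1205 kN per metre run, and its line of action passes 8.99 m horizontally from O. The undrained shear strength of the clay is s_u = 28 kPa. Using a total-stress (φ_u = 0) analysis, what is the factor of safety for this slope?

FS = 1.03

Taking moments about the centre O, the resisting moment is provided by the undrained shear strength acting along the arc:
M_R = s_u·L_a·R = 28·21.60·18.5 = 11188.8 kN·m/m
M_D = W·d = 1205·8.99 = 10833.0 kN·m/m
FS = M_R / M_D = 11188.8 / 10833.0 = 1.033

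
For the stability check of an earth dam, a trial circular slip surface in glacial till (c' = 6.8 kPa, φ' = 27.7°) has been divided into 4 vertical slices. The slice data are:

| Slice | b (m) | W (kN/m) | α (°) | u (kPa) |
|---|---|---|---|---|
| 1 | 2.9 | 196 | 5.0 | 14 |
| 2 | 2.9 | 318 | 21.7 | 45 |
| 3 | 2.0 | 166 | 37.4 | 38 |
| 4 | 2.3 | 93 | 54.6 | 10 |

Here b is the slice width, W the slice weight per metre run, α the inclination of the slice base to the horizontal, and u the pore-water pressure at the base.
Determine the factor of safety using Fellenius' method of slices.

Ordinary method of slices: FS = Σ[c'·Δl_i + (W_i cosα_i − u_i·Δl_i)·tanφ'] / Σ W_i sinα_i, with Δl_i = b_i / cosα_i.
Slice 1: Δl = 2.9/cos5.0° = 2.911 m; N'_1 = 196·cos5.0° − 14·2.911 = 154.5; c'Δl = 19.80; W sinα = 17.1
Slice 2: Δl = 2.9/cos21.7° = 3.121 m; N'_2 = 318·cos21.7° − 45·3.121 = 155.0; c'Δl = 21.22; W sinα = 117.6
Slice 3: Δl = 2.0/cos37.4° = 2.518 m; N'_3 = 166·cos37.4° − 38·2.518 = 36.2; c'Δl = 17.12; W sinα = 100.8
Slice 4: Δl = 2.3/cos54.6° = 3.970 m; N'_4 = 93·cos54.6° − 10·3.970 = 14.2; c'Δl = 27.00; W sinα = 75.8
Σc'Δl = 85.1 kN/m; ΣN' = 359.9 kN/m; ΣW sinα = 311.3 kN/m
Resisting = 85.1 + 359.9·tan27.7° = 85.1 + 188.9 = 274.1 kN/m
FS = 274.1 / 311.3 = 0.880

FS = 0.88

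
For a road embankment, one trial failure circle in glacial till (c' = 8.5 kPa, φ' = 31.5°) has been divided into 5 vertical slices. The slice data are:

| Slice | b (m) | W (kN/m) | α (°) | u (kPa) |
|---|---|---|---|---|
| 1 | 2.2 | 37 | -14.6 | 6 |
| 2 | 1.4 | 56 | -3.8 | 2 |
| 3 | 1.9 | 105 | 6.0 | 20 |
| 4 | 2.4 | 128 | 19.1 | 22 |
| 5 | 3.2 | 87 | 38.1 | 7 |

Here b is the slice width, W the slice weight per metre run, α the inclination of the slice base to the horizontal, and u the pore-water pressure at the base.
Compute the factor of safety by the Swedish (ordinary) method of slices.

Ordinary method of slices: FS = Σ[c'·Δl_i + (W_i cosα_i − u_i·Δl_i)·tanφ'] / Σ W_i sinα_i, with Δl_i = b_i / cosα_i.
Slice 1: Δl = 2.2/cos(-14.6°) = 2.273 m; N'_1 = 37·cos(-14.6°) − 6·2.273 = 22.2; c'Δl = 19.32; W sinα = -9.3
Slice 2: Δl = 1.4/cos(-3.8°) = 1.403 m; N'_2 = 56·cos(-3.8°) − 2·1.403 = 53.1; c'Δl = 11.93; W sinα = -3.7
Slice 3: Δl = 1.9/cos6.0° = 1.910 m; N'_3 = 105·cos6.0° − 20·1.910 = 66.2; c'Δl = 16.24; W sinα = 11.0
Slice 4: Δl = 2.4/cos19.1° = 2.540 m; N'_4 = 128·cos19.1° − 22·2.540 = 65.1; c'Δl = 21.59; W sinα = 41.9
Slice 5: Δl = 3.2/cos38.1° = 4.066 m; N'_5 = 87·cos38.1° − 7·4.066 = 40.0; c'Δl = 34.56; W sinα = 53.7
Σc'Δl = 103.6 kN/m; ΣN' = 246.5 kN/m; ΣW sinα = 93.5 kN/m
Resisting = 103.6 + 246.5·tan31.5° = 103.6 + 151.1 = 254.7 kN/m
FS = 254.7 / 93.5 = 2.724

FS = 2.72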